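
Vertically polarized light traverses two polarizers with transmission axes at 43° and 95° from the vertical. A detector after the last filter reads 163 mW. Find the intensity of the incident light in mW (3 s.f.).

By Malus's law, I₁ = I₀ cos²(43° − 0°) = I₀ cos²(43°) = 0.5349 I₀.
I₂ = I₁ cos²(95° − 43°) = 0.5349 I₀ · cos²(52°) = 0.2027 I₀.
So 163 mW = 0.2027 I₀, giving I₀ = 163/0.2027 = 804 mW.

I₀ ≈ 804 mW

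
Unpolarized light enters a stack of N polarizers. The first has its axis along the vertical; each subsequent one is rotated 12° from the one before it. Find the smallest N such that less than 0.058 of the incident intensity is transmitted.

First polarizer halves the unpolarized light: factor 1/2.
Each further stage multiplies by cos²(12°) = 0.9568.
After N polarizers: T = 0.5·0.9568^(N−1). Require T < 0.058 ⇒ N−1 > ln(0.058/0.5)/ln(0.9568) = 48.75, so N−1 ≥ 49 and N = 50.
Check: N=50 gives T = 0.05736 < 0.058; N=49 gives T = 0.05995.

N = 50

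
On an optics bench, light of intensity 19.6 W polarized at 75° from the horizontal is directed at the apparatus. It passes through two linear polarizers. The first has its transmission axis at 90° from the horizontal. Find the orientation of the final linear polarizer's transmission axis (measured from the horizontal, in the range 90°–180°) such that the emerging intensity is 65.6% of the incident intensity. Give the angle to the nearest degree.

By Malus's law, I₁ = I₀ cos²(90° − 75°) = I₀ cos²(15°) = 0.933 I₀.
Need I₂/I₀ = 0.656, so cos²(θ − 90°) = 0.656 / 0.933 = 0.7031.
θ − 90° = arccos(√0.7031) = 33.0°, giving θ ≈ 90 + 33.0 = 123.0°.

θ ≈ 123°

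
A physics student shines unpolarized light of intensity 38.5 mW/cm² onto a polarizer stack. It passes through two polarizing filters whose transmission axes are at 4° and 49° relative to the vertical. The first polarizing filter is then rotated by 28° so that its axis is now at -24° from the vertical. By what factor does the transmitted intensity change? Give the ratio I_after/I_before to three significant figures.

I_new/I_old ≈ 0.171

Before rotation:
Unpolarized light through the first polarizer → I₁ = ½ I₀, now polarized at 4°.
I₂ = I₁ cos²(49° − 4°) = 0.5 I₀ · cos²(45°) = 0.25 I₀.
After rotation:
Unpolarized light through the first polarizer → I₁ = ½ I₀, now polarized at -24°.
I₂ = I₁ cos²(49° + 24°) = 0.5 I₀ · cos²(73°) = 0.04274 I₀.
Ratio = 0.04274 / 0.25 = 0.171.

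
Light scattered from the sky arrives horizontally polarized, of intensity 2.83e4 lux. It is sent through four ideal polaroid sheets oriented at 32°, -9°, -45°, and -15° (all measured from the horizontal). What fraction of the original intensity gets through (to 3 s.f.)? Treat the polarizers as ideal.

I₁ = 2.83e4 lux · cos²(32°) = 2.035e+04 lux.
I₂ = I₁ · cos²(41°) = 2.035e+04 · 0.5696 = 1.159e+04 lux.
I₃ = I₂ · cos²(36°) = 1.159e+04 · 0.6545 = 7588 lux.
I₄ = I₃ · cos²(30°) = 7588 · 0.75 = 5691 lux.
Transmitted fraction = 0.2011.

I/I₀ ≈ 0.201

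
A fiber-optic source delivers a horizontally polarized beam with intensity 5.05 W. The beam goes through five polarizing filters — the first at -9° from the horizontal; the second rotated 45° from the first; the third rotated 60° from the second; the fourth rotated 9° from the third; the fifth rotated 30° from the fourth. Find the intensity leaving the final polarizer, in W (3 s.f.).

I ≈ 0.451 W

I₁ = 5.05 W · cos²(9°) = 4.926 W.
I₂ = I₁ · cos²(45°) = 4.926 · 0.5 = 2.463 W.
I₃ = I₂ · cos²(60°) = 2.463 · 0.25 = 0.6158 W.
I₄ = I₃ · cos²(9°) = 0.6158 · 0.9755 = 0.6007 W.
I₅ = I₄ · cos²(30°) = 0.6007 · 0.75 = 0.4505 W.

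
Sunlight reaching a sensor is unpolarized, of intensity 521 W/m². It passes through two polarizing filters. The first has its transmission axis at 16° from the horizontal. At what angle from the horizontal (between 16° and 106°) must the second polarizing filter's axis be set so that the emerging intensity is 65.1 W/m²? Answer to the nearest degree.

θ ≈ 76°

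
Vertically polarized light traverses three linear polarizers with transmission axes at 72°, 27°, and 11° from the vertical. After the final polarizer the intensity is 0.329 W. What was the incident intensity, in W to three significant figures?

I₁ = I₀ cos²(72° − 0°) = I₀ cos²(72°) = 0.09549 I₀.
I₂ = I₁ cos²(27° − 72°) = 0.09549 I₀ · cos²(45°) = 0.04775 I₀.
I₃ = I₂ cos²(11° − 27°) = 0.04775 I₀ · cos²(16°) = 0.04412 I₀.
So 0.329 W = 0.04412 I₀, giving I₀ = 0.329/0.04412 = 7.457 W.

I₀ ≈ 7.46 W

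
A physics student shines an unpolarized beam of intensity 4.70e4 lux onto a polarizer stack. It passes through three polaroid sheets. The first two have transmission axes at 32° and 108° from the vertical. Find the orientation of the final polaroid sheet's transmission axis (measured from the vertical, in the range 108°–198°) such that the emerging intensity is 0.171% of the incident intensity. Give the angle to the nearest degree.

Unpolarized light through the first polarizer → I₁ = ½ I₀, now polarized at 32°.
I₂ = I₁ cos²(108° − 32°) = 0.5 I₀ · cos²(76°) = 0.02926 I₀.
Need I₃/I₀ = 0.00171, so cos²(θ − 108°) = 0.00171 / 0.02926 = 0.05844.
θ − 108° = arccos(√0.05844) = 76.0°, giving θ ≈ 108 + 76.0 = 184.0°.

θ ≈ 184°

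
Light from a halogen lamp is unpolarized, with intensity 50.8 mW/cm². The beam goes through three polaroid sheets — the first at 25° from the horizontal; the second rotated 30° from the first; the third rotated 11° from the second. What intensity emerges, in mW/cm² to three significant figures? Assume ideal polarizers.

I ≈ 18.4 mW/cm²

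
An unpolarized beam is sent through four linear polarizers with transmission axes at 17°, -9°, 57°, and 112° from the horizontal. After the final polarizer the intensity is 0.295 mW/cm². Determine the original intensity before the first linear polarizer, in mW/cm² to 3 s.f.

I₀ ≈ 13.4 mW/cm²

Unpolarized light through the first polarizer → I₁ = ½ I₀, now polarized at 17°.
I₂ = I₁ cos²(-9° − 17°) = 0.5 I₀ · cos²(26°) = 0.4039 I₀.
I₃ = I₂ cos²(57° + 9°) = 0.4039 I₀ · cos²(66°) = 0.06682 I₀.
I₄ = I₃ cos²(112° − 57°) = 0.06682 I₀ · cos²(55°) = 0.02198 I₀.
So 0.295 mW/cm² = 0.02198 I₀, giving I₀ = 0.295/0.02198 = 13.42 mW/cm².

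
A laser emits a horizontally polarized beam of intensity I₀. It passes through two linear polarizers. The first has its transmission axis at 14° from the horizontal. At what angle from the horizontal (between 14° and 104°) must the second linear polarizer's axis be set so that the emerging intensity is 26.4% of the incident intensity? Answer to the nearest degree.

θ ≈ 72°

I₁ = I₀ cos²(14° − 0°) = I₀ cos²(14°) = 0.9415 I₀.
Need I₂/I₀ = 0.264, so cos²(θ − 14°) = 0.264 / 0.9415 = 0.2804.
θ − 14° = arccos(√0.2804) = 58.0°, giving θ ≈ 14 + 58.0 = 72.0°.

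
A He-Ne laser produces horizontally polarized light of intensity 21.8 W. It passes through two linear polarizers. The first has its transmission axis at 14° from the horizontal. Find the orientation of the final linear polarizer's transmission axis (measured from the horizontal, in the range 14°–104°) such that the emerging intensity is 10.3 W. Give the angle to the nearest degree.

I₁ = I₀ cos²(14° − 0°) = I₀ cos²(14°) = 0.9415 I₀.
Target fraction: 10.3 / 21.8 W = 0.4725 of I₀.
Need I₂/I₀ = 0.4725, so cos²(θ − 14°) = 0.4725 / 0.9415 = 0.5018.
θ − 14° = arccos(√0.5018) = 44.9°, giving θ ≈ 14 + 44.9 = 58.9°.

θ ≈ 59°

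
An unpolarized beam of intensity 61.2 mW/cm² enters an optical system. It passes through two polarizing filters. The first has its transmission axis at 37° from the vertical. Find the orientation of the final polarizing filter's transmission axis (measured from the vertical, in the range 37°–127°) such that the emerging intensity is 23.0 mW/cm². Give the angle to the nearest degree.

θ ≈ 67°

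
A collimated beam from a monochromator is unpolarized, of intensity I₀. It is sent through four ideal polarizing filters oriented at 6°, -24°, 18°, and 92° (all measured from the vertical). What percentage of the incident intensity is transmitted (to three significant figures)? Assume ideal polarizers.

Unpolarized light through the first polarizer → I₁ = ½ I₀, now polarized at 6°.
I₂ = I₁ cos²(-24° − 6°) = 0.5 I₀ · cos²(30°) = 0.375 I₀.
I₃ = I₂ cos²(18° + 24°) = 0.375 I₀ · cos²(42°) = 0.2071 I₀.
I₄ = I₃ cos²(92° − 18°) = 0.2071 I₀ · cos²(74°) = 0.01573 I₀.
That is 1.573% of the incident intensity.

≈ 1.57%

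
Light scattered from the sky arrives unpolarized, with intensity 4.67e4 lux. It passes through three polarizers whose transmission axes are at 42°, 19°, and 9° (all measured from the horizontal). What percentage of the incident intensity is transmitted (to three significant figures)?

Unpolarized light through the first polarizer → I₁ = 4.67e4 lux/2 = 2.335e+04 lux, polarized at 42°.
I₂ = I₁ · cos²(23°) = 2.335e+04 · 0.8473 = 1.979e+04 lux.
I₃ = I₂ · cos²(10°) = 1.979e+04 · 0.9698 = 1.919e+04 lux.
That is 41.09% of the incident intensity.

≈ 41.1%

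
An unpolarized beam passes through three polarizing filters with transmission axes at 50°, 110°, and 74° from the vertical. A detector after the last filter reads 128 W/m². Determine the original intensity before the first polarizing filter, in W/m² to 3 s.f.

I₀ ≈ 1560 W/m²

Unpolarized light through the first polarizer → I₁ = ½ I₀, now polarized at 50°.
I₂ = I₁ cos²(110° − 50°) = 0.5 I₀ · cos²(60°) = 0.125 I₀.
I₃ = I₂ cos²(74° − 110°) = 0.125 I₀ · cos²(36°) = 0.08181 I₀.
So 128 W/m² = 0.08181 I₀, giving I₀ = 128/0.08181 = 1565 W/m².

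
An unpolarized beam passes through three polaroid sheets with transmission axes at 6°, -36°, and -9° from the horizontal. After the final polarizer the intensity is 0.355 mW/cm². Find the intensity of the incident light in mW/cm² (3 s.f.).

Unpolarized light through the first polarizer → I₁ = ½ I₀, now polarized at 6°.
I₂ = I₁ cos²(-36° − 6°) = 0.5 I₀ · cos²(42°) = 0.2761 I₀.
I₃ = I₂ cos²(-9° + 36°) = 0.2761 I₀ · cos²(27°) = 0.2192 I₀.
So 0.355 mW/cm² = 0.2192 I₀, giving I₀ = 0.355/0.2192 = 1.619 mW/cm².

I₀ ≈ 1.62 mW/cm²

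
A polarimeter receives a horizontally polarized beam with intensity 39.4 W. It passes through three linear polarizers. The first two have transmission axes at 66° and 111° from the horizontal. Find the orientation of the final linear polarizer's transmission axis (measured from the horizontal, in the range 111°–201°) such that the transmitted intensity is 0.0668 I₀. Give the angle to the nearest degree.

θ ≈ 137°

I₁ = I₀ cos²(66° − 0°) = I₀ cos²(66°) = 0.1654 I₀.
I₂ = I₁ cos²(111° − 66°) = 0.1654 I₀ · cos²(45°) = 0.08272 I₀.
Need I₃/I₀ = 0.0668, so cos²(θ − 111°) = 0.0668 / 0.08272 = 0.8076.
θ − 111° = arccos(√0.8076) = 26.0°, giving θ ≈ 111 + 26.0 = 137.0°.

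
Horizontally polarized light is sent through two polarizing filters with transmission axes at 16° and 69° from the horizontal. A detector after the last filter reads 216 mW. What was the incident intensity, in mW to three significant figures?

I₀ ≈ 645 mW

By Malus's law, I₁ = I₀ cos²(16° − 0°) = I₀ cos²(16°) = 0.924 I₀.
I₂ = I₁ cos²(69° − 16°) = 0.924 I₀ · cos²(53°) = 0.3347 I₀.
So 216 mW = 0.3347 I₀, giving I₀ = 216/0.3347 = 645.4 mW.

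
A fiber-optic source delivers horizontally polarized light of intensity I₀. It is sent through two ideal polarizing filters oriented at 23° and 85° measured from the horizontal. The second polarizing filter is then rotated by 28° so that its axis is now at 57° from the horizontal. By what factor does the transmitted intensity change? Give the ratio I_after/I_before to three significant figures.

Before rotation:
I₁ = I₀ cos²(23° − 0°) = I₀ cos²(23°) = 0.8473 I₀.
I₂ = I₁ cos²(85° − 23°) = 0.8473 I₀ · cos²(62°) = 0.1868 I₀.
After rotation:
I₁ = I₀ cos²(23° − 0°) = I₀ cos²(23°) = 0.8473 I₀.
I₂ = I₁ cos²(57° − 23°) = 0.8473 I₀ · cos²(34°) = 0.5824 I₀.
Ratio = 0.5824 / 0.1868 = 3.118.

I_new/I_old ≈ 3.12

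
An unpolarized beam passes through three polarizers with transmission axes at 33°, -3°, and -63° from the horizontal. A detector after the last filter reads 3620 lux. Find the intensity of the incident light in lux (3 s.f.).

I₀ ≈ 4.42e4 lux

Unpolarized light through the first polarizer → I₁ = ½ I₀, now polarized at 33°.
I₂ = I₁ cos²(-3° − 33°) = 0.5 I₀ · cos²(36°) = 0.3273 I₀.
I₃ = I₂ cos²(-63° + 3°) = 0.3273 I₀ · cos²(60°) = 0.08181 I₀.
So 3620 lux = 0.08181 I₀, giving I₀ = 3620/0.08181 = 4.425e+04 lux.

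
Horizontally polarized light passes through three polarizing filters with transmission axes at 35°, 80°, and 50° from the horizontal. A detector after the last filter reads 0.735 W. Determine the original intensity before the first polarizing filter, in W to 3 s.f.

I₀ ≈ 2.92 W

By Malus's law, I₁ = I₀ cos²(35° − 0°) = I₀ cos²(35°) = 0.671 I₀.
I₂ = I₁ cos²(80° − 35°) = 0.671 I₀ · cos²(45°) = 0.3355 I₀.
I₃ = I₂ cos²(50° − 80°) = 0.3355 I₀ · cos²(30°) = 0.2516 I₀.
So 0.735 W = 0.2516 I₀, giving I₀ = 0.735/0.2516 = 2.921 W.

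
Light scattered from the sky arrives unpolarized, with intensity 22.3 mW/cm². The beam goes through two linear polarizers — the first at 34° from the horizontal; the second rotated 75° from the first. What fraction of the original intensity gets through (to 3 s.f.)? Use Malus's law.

I/I₀ ≈ 0.0335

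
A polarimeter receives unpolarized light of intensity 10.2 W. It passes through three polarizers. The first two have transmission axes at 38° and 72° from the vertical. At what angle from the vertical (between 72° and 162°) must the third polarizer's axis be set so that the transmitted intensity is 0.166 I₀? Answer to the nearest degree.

Unpolarized light through the first polarizer → I₁ = ½ I₀, now polarized at 38°.
I₂ = I₁ cos²(72° − 38°) = 0.5 I₀ · cos²(34°) = 0.3437 I₀.
Need I₃/I₀ = 0.166, so cos²(θ − 72°) = 0.166 / 0.3437 = 0.483.
θ − 72° = arccos(√0.483) = 46.0°, giving θ ≈ 72 + 46.0 = 118.0°.

θ ≈ 118°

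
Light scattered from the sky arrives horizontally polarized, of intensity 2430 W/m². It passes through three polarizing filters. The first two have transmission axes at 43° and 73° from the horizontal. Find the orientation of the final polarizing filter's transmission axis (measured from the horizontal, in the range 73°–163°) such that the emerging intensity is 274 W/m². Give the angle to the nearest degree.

I₁ = I₀ cos²(43° − 0°) = I₀ cos²(43°) = 0.5349 I₀.
I₂ = I₁ cos²(73° − 43°) = 0.5349 I₀ · cos²(30°) = 0.4012 I₀.
Target fraction: 274 / 2430 W/m² = 0.1128 of I₀.
Need I₃/I₀ = 0.1128, so cos²(θ − 73°) = 0.1128 / 0.4012 = 0.2811.
θ − 73° = arccos(√0.2811) = 58.0°, giving θ ≈ 73 + 58.0 = 131.0°.

θ ≈ 131°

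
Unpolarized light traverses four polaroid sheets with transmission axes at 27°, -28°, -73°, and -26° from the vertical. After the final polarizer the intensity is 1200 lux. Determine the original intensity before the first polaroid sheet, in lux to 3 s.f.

Unpolarized light through the first polarizer → I₁ = ½ I₀, now polarized at 27°.
I₂ = I₁ cos²(-28° − 27°) = 0.5 I₀ · cos²(55°) = 0.1645 I₀.
I₃ = I₂ cos²(-73° + 28°) = 0.1645 I₀ · cos²(45°) = 0.08225 I₀.
I₄ = I₃ cos²(-26° + 73°) = 0.08225 I₀ · cos²(47°) = 0.03826 I₀.
So 1200 lux = 0.03826 I₀, giving I₀ = 1200/0.03826 = 3.137e+04 lux.

I₀ ≈ 3.14e4 lux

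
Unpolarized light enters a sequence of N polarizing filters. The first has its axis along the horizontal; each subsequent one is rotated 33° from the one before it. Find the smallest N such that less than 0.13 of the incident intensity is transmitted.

First polarizer halves the unpolarized light: factor 1/2.
Each further stage multiplies by cos²(33°) = 0.7034.
After N polarizers: T = 0.5·0.7034^(N−1). Require T < 0.13 ⇒ N−1 > ln(0.13/0.5)/ln(0.7034) = 3.83, so N−1 ≥ 4 and N = 5.
Check: N=5 gives T = 0.1224 < 0.13; N=4 gives T = 0.174.

N = 5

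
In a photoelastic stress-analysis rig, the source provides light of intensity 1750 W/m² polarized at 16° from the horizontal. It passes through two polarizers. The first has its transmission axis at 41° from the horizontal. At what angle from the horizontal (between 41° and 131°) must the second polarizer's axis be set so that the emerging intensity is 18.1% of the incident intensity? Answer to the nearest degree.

I₁ = I₀ cos²(41° − 16°) = I₀ cos²(25°) = 0.8214 I₀.
Need I₂/I₀ = 0.181, so cos²(θ − 41°) = 0.181 / 0.8214 = 0.2204.
θ − 41° = arccos(√0.2204) = 62.0°, giving θ ≈ 41 + 62.0 = 103.0°.

θ ≈ 103°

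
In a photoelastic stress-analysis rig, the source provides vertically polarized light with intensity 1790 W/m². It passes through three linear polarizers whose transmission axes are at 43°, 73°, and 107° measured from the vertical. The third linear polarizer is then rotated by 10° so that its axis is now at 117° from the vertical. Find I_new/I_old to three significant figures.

I_new/I_old ≈ 0.753

Before rotation:
By Malus's law, I₁ = I₀ cos²(43° − 0°) = I₀ cos²(43°) = 0.5349 I₀.
I₂ = I₁ cos²(73° − 43°) = 0.5349 I₀ · cos²(30°) = 0.4012 I₀.
I₃ = I₂ cos²(107° − 73°) = 0.4012 I₀ · cos²(34°) = 0.2757 I₀.
After rotation:
I₁ = I₀ cos²(43° − 0°) = I₀ cos²(43°) = 0.5349 I₀.
I₂ = I₁ cos²(73° − 43°) = 0.5349 I₀ · cos²(30°) = 0.4012 I₀.
I₃ = I₂ cos²(117° − 73°) = 0.4012 I₀ · cos²(44°) = 0.2076 I₀.
Ratio = 0.2076 / 0.2757 = 0.7529.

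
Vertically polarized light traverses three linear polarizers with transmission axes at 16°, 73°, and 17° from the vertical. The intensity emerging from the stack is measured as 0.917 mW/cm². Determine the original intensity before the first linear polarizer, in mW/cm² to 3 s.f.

I₀ ≈ 10.7 mW/cm²

By Malus's law, I₁ = I₀ cos²(16° − 0°) = I₀ cos²(16°) = 0.924 I₀.
I₂ = I₁ cos²(73° − 16°) = 0.924 I₀ · cos²(57°) = 0.2741 I₀.
I₃ = I₂ cos²(17° − 73°) = 0.2741 I₀ · cos²(56°) = 0.08571 I₀.
So 0.917 mW/cm² = 0.08571 I₀, giving I₀ = 0.917/0.08571 = 10.7 mW/cm².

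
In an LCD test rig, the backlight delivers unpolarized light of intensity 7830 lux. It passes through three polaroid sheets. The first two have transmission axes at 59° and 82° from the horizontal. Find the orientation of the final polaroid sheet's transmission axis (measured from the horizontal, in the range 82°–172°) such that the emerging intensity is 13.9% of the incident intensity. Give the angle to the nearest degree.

Unpolarized light through the first polarizer → I₁ = ½ I₀, now polarized at 59°.
I₂ = I₁ cos²(82° − 59°) = 0.5 I₀ · cos²(23°) = 0.4237 I₀.
Need I₃/I₀ = 0.139, so cos²(θ − 82°) = 0.139 / 0.4237 = 0.3281.
θ − 82° = arccos(√0.3281) = 55.1°, giving θ ≈ 82 + 55.1 = 137.1°.

θ ≈ 137°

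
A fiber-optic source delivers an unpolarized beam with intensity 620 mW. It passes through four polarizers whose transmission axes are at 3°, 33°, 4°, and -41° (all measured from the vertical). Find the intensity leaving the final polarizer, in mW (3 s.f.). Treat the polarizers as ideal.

I ≈ 88.9 mW

Unpolarized light through the first polarizer → I₁ = 620 mW/2 = 310 mW, polarized at 3°.
I₂ = I₁ · cos²(30°) = 310 · 0.75 = 232.5 mW.
I₃ = I₂ · cos²(29°) = 232.5 · 0.765 = 177.9 mW.
I₄ = I₃ · cos²(45°) = 177.9 · 0.5 = 88.93 mW.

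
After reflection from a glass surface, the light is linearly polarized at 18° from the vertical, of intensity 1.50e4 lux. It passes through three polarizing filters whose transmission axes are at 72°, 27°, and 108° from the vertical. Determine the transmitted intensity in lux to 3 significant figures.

I ≈ 63.4 lux

By Malus's law, I₁ = 1.50e4 lux · cos²(54°) = 5182 lux.
I₂ = I₁ · cos²(45°) = 5182 · 0.5 = 2591 lux.
I₃ = I₂ · cos²(81°) = 2591 · 0.02447 = 63.41 lux.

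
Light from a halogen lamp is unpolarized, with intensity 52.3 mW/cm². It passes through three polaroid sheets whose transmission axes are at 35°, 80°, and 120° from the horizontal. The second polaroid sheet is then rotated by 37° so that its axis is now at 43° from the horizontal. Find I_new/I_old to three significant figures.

Before rotation:
Unpolarized light through the first polarizer → I₁ = ½ I₀, now polarized at 35°.
I₂ = I₁ cos²(80° − 35°) = 0.5 I₀ · cos²(45°) = 0.25 I₀.
I₃ = I₂ cos²(120° − 80°) = 0.25 I₀ · cos²(40°) = 0.1467 I₀.
After rotation:
Unpolarized light through the first polarizer → I₁ = ½ I₀, now polarized at 35°.
I₂ = I₁ cos²(43° − 35°) = 0.5 I₀ · cos²(8°) = 0.4903 I₀.
I₃ = I₂ cos²(120° − 43°) = 0.4903 I₀ · cos²(77°) = 0.02481 I₀.
Ratio = 0.02481 / 0.1467 = 0.1691.

I_new/I_old ≈ 0.169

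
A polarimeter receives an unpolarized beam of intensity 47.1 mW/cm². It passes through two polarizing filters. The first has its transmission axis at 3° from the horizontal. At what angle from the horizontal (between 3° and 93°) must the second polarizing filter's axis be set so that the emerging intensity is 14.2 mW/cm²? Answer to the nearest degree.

θ ≈ 42°

Unpolarized light through the first polarizer → I₁ = ½ I₀, now polarized at 3°.
Target fraction: 14.2 / 47.1 mW/cm² = 0.3015 of I₀.
Need I₂/I₀ = 0.3015, so cos²(θ − 3°) = 0.3015 / 0.5 = 0.603.
θ − 3° = arccos(√0.603) = 39.1°, giving θ ≈ 3 + 39.1 = 42.1°.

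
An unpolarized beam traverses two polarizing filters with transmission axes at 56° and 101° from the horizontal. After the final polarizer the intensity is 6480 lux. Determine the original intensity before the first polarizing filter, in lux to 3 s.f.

I₀ ≈ 2.59e4 lux

Unpolarized light through the first polarizer → I₁ = ½ I₀, now polarized at 56°.
I₂ = I₁ cos²(101° − 56°) = 0.5 I₀ · cos²(45°) = 0.25 I₀.
So 6480 lux = 0.25 I₀, giving I₀ = 6480/0.25 = 2.592e+04 lux.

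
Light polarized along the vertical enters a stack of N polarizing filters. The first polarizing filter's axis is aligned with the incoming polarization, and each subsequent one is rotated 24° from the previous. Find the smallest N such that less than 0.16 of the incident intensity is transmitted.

First polarizer is aligned with the polarization: full transmission.
Each further stage multiplies by cos²(24°) = 0.8346.
After N polarizers: T = 0.8346^(N−1). Require T < 0.16 ⇒ N−1 > ln(0.16)/ln(0.8346) = 10.13, so N−1 ≥ 11 and N = 12.
Check: N=12 gives T = 0.1368 < 0.16; N=11 gives T = 0.1639.

N = 12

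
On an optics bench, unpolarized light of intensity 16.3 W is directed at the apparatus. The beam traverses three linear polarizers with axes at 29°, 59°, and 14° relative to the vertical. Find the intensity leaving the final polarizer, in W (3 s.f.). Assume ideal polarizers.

I ≈ 3.06 W

Unpolarized light through the first polarizer → I₁ = 16.3 W/2 = 8.15 W, polarized at 29°.
I₂ = I₁ · cos²(30°) = 8.15 · 0.75 = 6.113 W.
I₃ = I₂ · cos²(45°) = 6.113 · 0.5 = 3.056 W.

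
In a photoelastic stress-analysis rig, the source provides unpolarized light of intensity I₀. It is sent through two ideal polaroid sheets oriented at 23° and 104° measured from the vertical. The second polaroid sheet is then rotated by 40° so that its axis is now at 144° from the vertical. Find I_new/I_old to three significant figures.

I_new/I_old ≈ 10.8

Before rotation:
Unpolarized light through the first polarizer → I₁ = ½ I₀, now polarized at 23°.
I₂ = I₁ cos²(104° − 23°) = 0.5 I₀ · cos²(81°) = 0.01224 I₀.
After rotation:
Unpolarized light through the first polarizer → I₁ = ½ I₀, now polarized at 23°.
Angle between axes 1 and 2: 59°. I₂ = 0.5 I₀ · cos²(59°) = 0.1326 I₀.
Ratio = 0.1326 / 0.01224 = 10.84.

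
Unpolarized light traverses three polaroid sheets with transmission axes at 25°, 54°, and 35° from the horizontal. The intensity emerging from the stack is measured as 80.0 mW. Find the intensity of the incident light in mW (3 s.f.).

Unpolarized light through the first polarizer → I₁ = ½ I₀, now polarized at 25°.
I₂ = I₁ cos²(54° − 25°) = 0.5 I₀ · cos²(29°) = 0.3825 I₀.
I₃ = I₂ cos²(35° − 54°) = 0.3825 I₀ · cos²(19°) = 0.3419 I₀.
So 80.0 mW = 0.3419 I₀, giving I₀ = 80.0/0.3419 = 234 mW.

I₀ ≈ 234 mW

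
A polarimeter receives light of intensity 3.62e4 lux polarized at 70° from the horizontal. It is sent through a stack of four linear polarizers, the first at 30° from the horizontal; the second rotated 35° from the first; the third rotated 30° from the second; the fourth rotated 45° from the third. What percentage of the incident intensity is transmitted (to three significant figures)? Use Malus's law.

By Malus's law, I₁ = 3.62e4 lux · cos²(40°) = 2.124e+04 lux.
I₂ = I₁ · cos²(35°) = 2.124e+04 · 0.671 = 1.425e+04 lux.
I₃ = I₂ · cos²(30°) = 1.425e+04 · 0.75 = 1.069e+04 lux.
I₄ = I₃ · cos²(45°) = 1.069e+04 · 0.5 = 5345 lux.
That is 14.77% of the incident intensity.

≈ 14.8%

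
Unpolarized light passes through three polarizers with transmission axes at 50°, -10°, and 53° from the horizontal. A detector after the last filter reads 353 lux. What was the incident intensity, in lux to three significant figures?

I₀ ≈ 1.37e4 lux

Unpolarized light through the first polarizer → I₁ = ½ I₀, now polarized at 50°.
I₂ = I₁ cos²(-10° − 50°) = 0.5 I₀ · cos²(60°) = 0.125 I₀.
I₃ = I₂ cos²(53° + 10°) = 0.125 I₀ · cos²(63°) = 0.02576 I₀.
So 353 lux = 0.02576 I₀, giving I₀ = 353/0.02576 = 1.37e+04 lux.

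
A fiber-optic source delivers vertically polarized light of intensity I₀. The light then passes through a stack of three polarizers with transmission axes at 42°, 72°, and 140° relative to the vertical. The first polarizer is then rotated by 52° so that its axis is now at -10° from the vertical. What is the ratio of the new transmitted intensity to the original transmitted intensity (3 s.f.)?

I_new/I_old ≈ 0.0454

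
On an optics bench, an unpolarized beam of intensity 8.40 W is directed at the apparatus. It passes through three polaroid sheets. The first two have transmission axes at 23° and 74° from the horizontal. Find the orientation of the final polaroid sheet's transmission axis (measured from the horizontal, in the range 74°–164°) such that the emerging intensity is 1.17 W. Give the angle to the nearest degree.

θ ≈ 107°

Unpolarized light through the first polarizer → I₁ = ½ I₀, now polarized at 23°.
I₂ = I₁ cos²(74° − 23°) = 0.5 I₀ · cos²(51°) = 0.198 I₀.
Target fraction: 1.17 / 8.40 W = 0.1393 of I₀.
Need I₃/I₀ = 0.1393, so cos²(θ − 74°) = 0.1393 / 0.198 = 0.7034.
θ − 74° = arccos(√0.7034) = 33.0°, giving θ ≈ 74 + 33.0 = 107.0°.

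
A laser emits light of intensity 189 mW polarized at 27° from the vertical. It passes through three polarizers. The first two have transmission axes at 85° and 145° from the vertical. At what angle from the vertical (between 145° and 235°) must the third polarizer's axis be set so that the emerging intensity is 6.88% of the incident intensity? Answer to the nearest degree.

θ ≈ 153°

I₁ = I₀ cos²(85° − 27°) = I₀ cos²(58°) = 0.2808 I₀.
I₂ = I₁ cos²(145° − 85°) = 0.2808 I₀ · cos²(60°) = 0.0702 I₀.
Need I₃/I₀ = 0.0688, so cos²(θ − 145°) = 0.0688 / 0.0702 = 0.98.
θ − 145° = arccos(√0.98) = 8.1°, giving θ ≈ 145 + 8.1 = 153.1°.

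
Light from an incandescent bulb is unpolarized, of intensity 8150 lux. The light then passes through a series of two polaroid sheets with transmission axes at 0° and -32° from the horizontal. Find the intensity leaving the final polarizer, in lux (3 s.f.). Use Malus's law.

Unpolarized light through the first polarizer → I₁ = 8150 lux/2 = 4075 lux, polarized at 0°.
I₂ = I₁ · cos²(32°) = 4075 · 0.7192 = 2931 lux.

I ≈ 2930 lux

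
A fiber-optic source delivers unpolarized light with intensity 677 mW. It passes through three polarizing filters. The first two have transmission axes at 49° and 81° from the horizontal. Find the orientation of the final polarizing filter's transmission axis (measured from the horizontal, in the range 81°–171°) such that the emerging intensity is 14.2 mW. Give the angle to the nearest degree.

θ ≈ 157°

Unpolarized light through the first polarizer → I₁ = ½ I₀, now polarized at 49°.
I₂ = I₁ cos²(81° − 49°) = 0.5 I₀ · cos²(32°) = 0.3596 I₀.
Target fraction: 14.2 / 677 mW = 0.02097 of I₀.
Need I₃/I₀ = 0.02097, so cos²(θ − 81°) = 0.02097 / 0.3596 = 0.05833.
θ − 81° = arccos(√0.05833) = 76.0°, giving θ ≈ 81 + 76.0 = 157.0°.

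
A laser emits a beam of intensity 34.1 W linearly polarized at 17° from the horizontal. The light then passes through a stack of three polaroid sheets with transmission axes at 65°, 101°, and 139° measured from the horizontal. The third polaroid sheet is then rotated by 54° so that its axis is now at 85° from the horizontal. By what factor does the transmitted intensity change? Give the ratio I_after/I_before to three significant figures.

I_new/I_old ≈ 1.49

Before rotation:
I₁ = I₀ cos²(65° − 17°) = I₀ cos²(48°) = 0.4477 I₀.
I₂ = I₁ cos²(101° − 65°) = 0.4477 I₀ · cos²(36°) = 0.293 I₀.
I₃ = I₂ cos²(139° − 101°) = 0.293 I₀ · cos²(38°) = 0.182 I₀.
After rotation:
I₁ = I₀ cos²(65° − 17°) = I₀ cos²(48°) = 0.4477 I₀.
I₂ = I₁ cos²(101° − 65°) = 0.4477 I₀ · cos²(36°) = 0.293 I₀.
I₃ = I₂ cos²(85° − 101°) = 0.293 I₀ · cos²(16°) = 0.2708 I₀.
Ratio = 0.2708 / 0.182 = 1.488.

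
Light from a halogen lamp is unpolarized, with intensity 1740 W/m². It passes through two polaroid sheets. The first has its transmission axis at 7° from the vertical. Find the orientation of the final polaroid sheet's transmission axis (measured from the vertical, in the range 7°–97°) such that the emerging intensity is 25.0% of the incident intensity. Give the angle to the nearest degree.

Unpolarized light through the first polarizer → I₁ = ½ I₀, now polarized at 7°.
Need I₂/I₀ = 0.25, so cos²(θ − 7°) = 0.25 / 0.5 = 0.5.
θ − 7° = arccos(√0.5) = 45.0°, giving θ ≈ 7 + 45.0 = 52.0°.

θ ≈ 52°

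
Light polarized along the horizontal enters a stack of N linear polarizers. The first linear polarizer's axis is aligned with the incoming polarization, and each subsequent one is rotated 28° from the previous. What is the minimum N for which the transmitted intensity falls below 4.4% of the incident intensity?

N = 14

First polarizer is aligned with the polarization: full transmission.
Each further stage multiplies by cos²(28°) = 0.7796.
After N polarizers: T = 0.7796^(N−1). Require T < 0.044 ⇒ N−1 > ln(0.044)/ln(0.7796) = 12.55, so N−1 ≥ 13 and N = 14.
Check: N=14 gives T = 0.03929 < 0.044; N=13 gives T = 0.0504.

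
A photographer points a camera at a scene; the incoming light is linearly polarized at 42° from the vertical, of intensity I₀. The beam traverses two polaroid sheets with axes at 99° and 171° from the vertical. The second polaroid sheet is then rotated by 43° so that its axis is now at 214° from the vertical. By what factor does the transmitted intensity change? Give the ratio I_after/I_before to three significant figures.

I_new/I_old ≈ 1.87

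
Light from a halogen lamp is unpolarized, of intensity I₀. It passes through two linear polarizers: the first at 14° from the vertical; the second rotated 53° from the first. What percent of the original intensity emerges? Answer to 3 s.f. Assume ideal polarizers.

≈ 18.1%

Unpolarized light through the first polarizer → I₁ = ½ I₀, now polarized at 14°.
I₂ = I₁ cos²(53°) = 0.5 · 0.3622 I₀ = 0.1811 I₀.
That is 18.11% of the incident intensity.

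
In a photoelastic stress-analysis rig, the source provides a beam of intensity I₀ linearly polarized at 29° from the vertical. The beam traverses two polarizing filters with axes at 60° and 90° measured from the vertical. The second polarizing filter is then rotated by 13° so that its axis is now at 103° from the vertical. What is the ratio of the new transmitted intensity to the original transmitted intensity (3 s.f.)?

Before rotation:
By Malus's law, I₁ = I₀ cos²(60° − 29°) = I₀ cos²(31°) = 0.7347 I₀.
I₂ = I₁ cos²(90° − 60°) = 0.7347 I₀ · cos²(30°) = 0.5511 I₀.
After rotation:
I₁ = I₀ cos²(60° − 29°) = I₀ cos²(31°) = 0.7347 I₀.
I₂ = I₁ cos²(103° − 60°) = 0.7347 I₀ · cos²(43°) = 0.393 I₀.
Ratio = 0.393 / 0.5511 = 0.7132.

I_new/I_old ≈ 0.713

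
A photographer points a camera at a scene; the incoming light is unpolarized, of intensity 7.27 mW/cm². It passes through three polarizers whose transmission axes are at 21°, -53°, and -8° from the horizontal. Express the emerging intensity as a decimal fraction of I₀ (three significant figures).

Unpolarized light through the first polarizer → I₁ = 7.27 mW/cm²/2 = 3.635 mW/cm², polarized at 21°.
I₂ = I₁ · cos²(74°) = 3.635 · 0.07598 = 0.2762 mW/cm².
I₃ = I₂ · cos²(45°) = 0.2762 · 0.5 = 0.1381 mW/cm².
Transmitted fraction = 0.01899.

I/I₀ ≈ 0.0190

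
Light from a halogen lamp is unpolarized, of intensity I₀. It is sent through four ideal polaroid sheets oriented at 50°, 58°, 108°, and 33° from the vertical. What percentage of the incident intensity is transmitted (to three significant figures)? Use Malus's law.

≈ 1.36%

Unpolarized light through the first polarizer → I₁ = ½ I₀, now polarized at 50°.
I₂ = I₁ cos²(58° − 50°) = 0.5 I₀ · cos²(8°) = 0.4903 I₀.
I₃ = I₂ cos²(108° − 58°) = 0.4903 I₀ · cos²(50°) = 0.2026 I₀.
I₄ = I₃ cos²(33° − 108°) = 0.2026 I₀ · cos²(75°) = 0.01357 I₀.
That is 1.357% of the incident intensity.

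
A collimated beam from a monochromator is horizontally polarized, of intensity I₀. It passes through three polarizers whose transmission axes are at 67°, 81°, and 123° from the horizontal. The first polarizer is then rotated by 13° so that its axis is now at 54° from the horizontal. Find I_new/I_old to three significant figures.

Before rotation:
I₁ = I₀ cos²(67° − 0°) = I₀ cos²(67°) = 0.1527 I₀.
I₂ = I₁ cos²(81° − 67°) = 0.1527 I₀ · cos²(14°) = 0.1437 I₀.
I₃ = I₂ cos²(123° − 81°) = 0.1437 I₀ · cos²(42°) = 0.07938 I₀.
After rotation:
I₁ = I₀ cos²(54° − 0°) = I₀ cos²(54°) = 0.3455 I₀.
I₂ = I₁ cos²(81° − 54°) = 0.3455 I₀ · cos²(27°) = 0.2743 I₀.
I₃ = I₂ cos²(123° − 81°) = 0.2743 I₀ · cos²(42°) = 0.1515 I₀.
Ratio = 0.1515 / 0.07938 = 1.908.

I_new/I_old ≈ 1.91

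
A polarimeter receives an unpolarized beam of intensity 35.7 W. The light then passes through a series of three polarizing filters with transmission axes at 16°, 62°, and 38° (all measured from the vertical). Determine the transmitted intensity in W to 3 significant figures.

Unpolarized light through the first polarizer → I₁ = 35.7 W/2 = 17.85 W, polarized at 16°.
I₂ = I₁ · cos²(46°) = 17.85 · 0.4826 = 8.614 W.
I₃ = I₂ · cos²(24°) = 8.614 · 0.8346 = 7.189 W.

I ≈ 7.19 W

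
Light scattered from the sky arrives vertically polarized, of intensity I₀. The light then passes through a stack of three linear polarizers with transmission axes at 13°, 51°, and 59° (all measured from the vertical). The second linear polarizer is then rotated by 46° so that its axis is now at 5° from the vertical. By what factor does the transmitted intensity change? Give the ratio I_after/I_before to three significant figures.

Before rotation:
I₁ = I₀ cos²(13° − 0°) = I₀ cos²(13°) = 0.9494 I₀.
I₂ = I₁ cos²(51° − 13°) = 0.9494 I₀ · cos²(38°) = 0.5895 I₀.
I₃ = I₂ cos²(59° − 51°) = 0.5895 I₀ · cos²(8°) = 0.5781 I₀.
After rotation:
I₁ = I₀ cos²(13° − 0°) = I₀ cos²(13°) = 0.9494 I₀.
I₂ = I₁ cos²(5° − 13°) = 0.9494 I₀ · cos²(8°) = 0.931 I₀.
I₃ = I₂ cos²(59° − 5°) = 0.931 I₀ · cos²(54°) = 0.3217 I₀.
Ratio = 0.3217 / 0.5781 = 0.5564.

I_new/I_old ≈ 0.556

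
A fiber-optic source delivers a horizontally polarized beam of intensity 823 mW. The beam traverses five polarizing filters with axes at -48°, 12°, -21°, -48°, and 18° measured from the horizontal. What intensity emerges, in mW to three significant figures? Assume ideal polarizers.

I ≈ 8.51 mW

By Malus's law, I₁ = 823 mW · cos²(48°) = 368.5 mW.
I₂ = I₁ · cos²(60°) = 368.5 · 0.25 = 92.12 mW.
I₃ = I₂ · cos²(33°) = 92.12 · 0.7034 = 64.8 mW.
I₄ = I₃ · cos²(27°) = 64.8 · 0.7939 = 51.44 mW.
I₅ = I₄ · cos²(66°) = 51.44 · 0.1654 = 8.51 mW.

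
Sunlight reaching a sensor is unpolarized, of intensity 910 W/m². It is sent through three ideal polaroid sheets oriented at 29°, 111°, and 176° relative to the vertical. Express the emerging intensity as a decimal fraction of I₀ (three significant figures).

I/I₀ ≈ 0.00173

Unpolarized light through the first polarizer → I₁ = 910 W/m²/2 = 455 W/m², polarized at 29°.
I₂ = I₁ · cos²(82°) = 455 · 0.01937 = 8.813 W/m².
I₃ = I₂ · cos²(65°) = 8.813 · 0.1786 = 1.574 W/m².
Transmitted fraction = 0.00173.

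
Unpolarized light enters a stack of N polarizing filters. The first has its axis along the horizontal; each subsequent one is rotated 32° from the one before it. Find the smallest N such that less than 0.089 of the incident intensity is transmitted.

N = 7

First polarizer halves the unpolarized light: factor 1/2.
Each further stage multiplies by cos²(32°) = 0.7192.
After N polarizers: T = 0.5·0.7192^(N−1). Require T < 0.089 ⇒ N−1 > ln(0.089/0.5)/ln(0.7192) = 5.24, so N−1 ≥ 6 and N = 7.
Check: N=7 gives T = 0.06919 < 0.089; N=6 gives T = 0.0962.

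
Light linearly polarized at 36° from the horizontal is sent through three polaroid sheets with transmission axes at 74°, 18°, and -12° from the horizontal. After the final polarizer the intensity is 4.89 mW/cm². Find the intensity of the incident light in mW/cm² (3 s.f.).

I₀ ≈ 33.6 mW/cm²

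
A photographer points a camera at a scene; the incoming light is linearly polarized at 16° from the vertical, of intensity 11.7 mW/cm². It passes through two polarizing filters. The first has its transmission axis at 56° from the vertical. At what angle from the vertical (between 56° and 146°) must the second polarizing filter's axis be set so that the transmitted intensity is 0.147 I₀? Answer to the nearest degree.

I₁ = I₀ cos²(56° − 16°) = I₀ cos²(40°) = 0.5868 I₀.
Need I₂/I₀ = 0.147, so cos²(θ − 56°) = 0.147 / 0.5868 = 0.2505.
θ − 56° = arccos(√0.2505) = 60.0°, giving θ ≈ 56 + 60.0 = 116.0°.

θ ≈ 116°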